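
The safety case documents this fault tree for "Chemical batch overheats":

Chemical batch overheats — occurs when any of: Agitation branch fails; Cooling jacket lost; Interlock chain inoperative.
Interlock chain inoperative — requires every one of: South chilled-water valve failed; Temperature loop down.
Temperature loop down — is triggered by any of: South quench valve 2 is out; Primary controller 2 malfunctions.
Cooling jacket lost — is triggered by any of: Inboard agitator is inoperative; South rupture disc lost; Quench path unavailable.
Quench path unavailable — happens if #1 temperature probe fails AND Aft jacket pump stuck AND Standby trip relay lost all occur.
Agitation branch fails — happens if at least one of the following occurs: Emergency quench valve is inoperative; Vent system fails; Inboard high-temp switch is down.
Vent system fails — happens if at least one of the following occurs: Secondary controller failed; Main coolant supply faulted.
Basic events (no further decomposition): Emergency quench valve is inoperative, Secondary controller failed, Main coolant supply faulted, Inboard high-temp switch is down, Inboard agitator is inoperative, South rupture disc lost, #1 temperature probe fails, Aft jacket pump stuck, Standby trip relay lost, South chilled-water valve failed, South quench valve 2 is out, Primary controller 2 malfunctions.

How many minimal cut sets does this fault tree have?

9

Vent system fails [OR]: union of children's cut sets → 2 cut set(s).
Agitation branch fails [OR]: union of children's cut sets → 4 cut set(s).
Quench path unavailable [AND]: one cut set from each child combined → 1 × 1 × 1 = 1 cut set(s).
Cooling jacket lost [OR]: union of children's cut sets → 3 cut set(s).
Temperature loop down [OR]: union of children's cut sets → 2 cut set(s).
Interlock chain inoperative [AND]: one cut set from each child combined → 1 × 2 = 2 cut set(s).
Chemical batch overheats [OR]: union of children's cut sets → 9 cut set(s).
Minimal cut sets: {Emergency quench valve is inoperative}; {Secondary controller failed}; {Main coolant supply faulted}; {Inboard high-temp switch is down}; {Inboard agitator is inoperative}; {South rupture disc lost}; {#1 temperature probe fails, Aft jacket pump stuck, Standby trip relay lost}; {South chilled-water valve failed, South quench valve 2 is out}; {Primary controller 2 malfunctions, South chilled-water valve failed}.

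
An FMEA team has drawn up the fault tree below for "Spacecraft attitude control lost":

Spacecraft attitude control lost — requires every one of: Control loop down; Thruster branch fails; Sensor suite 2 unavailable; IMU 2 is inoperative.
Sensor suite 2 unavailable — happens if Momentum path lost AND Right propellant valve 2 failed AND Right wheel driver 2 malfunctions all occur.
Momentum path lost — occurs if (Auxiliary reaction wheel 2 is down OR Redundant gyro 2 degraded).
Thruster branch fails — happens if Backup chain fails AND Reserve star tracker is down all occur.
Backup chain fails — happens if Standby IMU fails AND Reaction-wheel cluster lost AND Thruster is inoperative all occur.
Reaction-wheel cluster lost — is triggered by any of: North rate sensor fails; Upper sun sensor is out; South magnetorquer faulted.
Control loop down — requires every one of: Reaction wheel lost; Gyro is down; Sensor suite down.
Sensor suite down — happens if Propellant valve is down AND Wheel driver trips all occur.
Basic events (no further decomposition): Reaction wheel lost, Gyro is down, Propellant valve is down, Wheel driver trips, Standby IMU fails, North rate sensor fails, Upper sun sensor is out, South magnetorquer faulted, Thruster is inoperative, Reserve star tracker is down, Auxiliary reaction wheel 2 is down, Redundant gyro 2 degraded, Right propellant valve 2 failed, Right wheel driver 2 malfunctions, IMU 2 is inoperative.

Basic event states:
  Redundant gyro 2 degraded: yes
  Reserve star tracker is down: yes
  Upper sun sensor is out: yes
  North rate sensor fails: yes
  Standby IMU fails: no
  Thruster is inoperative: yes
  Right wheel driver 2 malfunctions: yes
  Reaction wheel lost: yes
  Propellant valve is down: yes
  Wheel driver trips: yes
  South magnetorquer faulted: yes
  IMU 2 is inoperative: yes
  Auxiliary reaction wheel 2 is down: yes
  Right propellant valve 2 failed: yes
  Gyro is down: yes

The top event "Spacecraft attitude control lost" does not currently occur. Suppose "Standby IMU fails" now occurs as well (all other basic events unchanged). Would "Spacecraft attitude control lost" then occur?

Counterfactual: set "Standby IMU fails" to occurred.
Sensor suite down [AND]: Propellant valve is down=occurs, Wheel driver trips=occurs → all inputs occur → occurs.
Control loop down [AND]: Reaction wheel lost=occurs, Gyro is down=occurs, Sensor suite down=occurs → all inputs occur → occurs.
Reaction-wheel cluster lost [OR]: North rate sensor fails=occurs, Upper sun sensor is out=occurs, South magnetorquer faulted=occurs → at least one input occurs → occurs.
Backup chain fails [AND]: Standby IMU fails=occurs, Reaction-wheel cluster lost=occurs, Thruster is inoperative=occurs → all inputs occur → occurs.
Thruster branch fails [AND]: Backup chain fails=occurs, Reserve star tracker is down=occurs → all inputs occur → occurs.
Momentum path lost [OR]: Auxiliary reaction wheel 2 is down=occurs, Redundant gyro 2 degraded=occurs → at least one input occurs → occurs.
Sensor suite 2 unavailable [AND]: Momentum path lost=occurs, Right propellant valve 2 failed=occurs, Right wheel driver 2 malfunctions=occurs → all inputs occur → occurs.
Spacecraft attitude control lost [AND]: Control loop down=occurs, Thruster branch fails=occurs, Sensor suite 2 unavailable=occurs, IMU 2 is inoperative=occurs → all inputs occur → occurs.

Yes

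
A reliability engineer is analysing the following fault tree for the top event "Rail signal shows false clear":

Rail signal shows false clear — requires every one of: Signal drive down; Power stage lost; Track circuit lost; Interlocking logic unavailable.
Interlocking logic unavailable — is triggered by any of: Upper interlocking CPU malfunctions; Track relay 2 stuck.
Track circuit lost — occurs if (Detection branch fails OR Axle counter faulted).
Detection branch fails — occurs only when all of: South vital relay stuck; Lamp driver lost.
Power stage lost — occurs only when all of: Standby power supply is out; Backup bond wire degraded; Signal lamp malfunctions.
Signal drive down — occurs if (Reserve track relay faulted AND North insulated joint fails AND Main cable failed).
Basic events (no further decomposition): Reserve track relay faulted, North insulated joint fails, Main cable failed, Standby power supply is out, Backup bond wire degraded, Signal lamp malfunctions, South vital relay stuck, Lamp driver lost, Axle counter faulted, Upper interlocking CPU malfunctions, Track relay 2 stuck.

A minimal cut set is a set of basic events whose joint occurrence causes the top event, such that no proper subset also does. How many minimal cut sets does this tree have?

4

Signal drive down [AND]: one cut set from each child combined → 1 × 1 × 1 = 1 cut set(s).
Power stage lost [AND]: one cut set from each child combined → 1 × 1 × 1 = 1 cut set(s).
Detection branch fails [AND]: one cut set from each child combined → 1 × 1 = 1 cut set(s).
Track circuit lost [OR]: union of children's cut sets → 2 cut set(s).
Interlocking logic unavailable [OR]: union of children's cut sets → 2 cut set(s).
Rail signal shows false clear [AND]: one cut set from each child combined → 1 × 1 × 2 × 2 = 4 cut set(s).
Minimal cut sets: {Backup bond wire degraded, Lamp driver lost, Main cable failed, North insulated joint fails, Reserve track relay faulted, Signal lamp malfunctions, South vital relay stuck, Standby power supply is out, Upper interlocking CPU malfunctions}; {Backup bond wire degraded, Lamp driver lost, Main cable failed, North insulated joint fails, Reserve track relay faulted, Signal lamp malfunctions, South vital relay stuck, Standby power supply is out, Track relay 2 stuck}; {Axle counter faulted, Backup bond wire degraded, Main cable failed, North insulated joint fails, Reserve track relay faulted, Signal lamp malfunctions, Standby power supply is out, Upper interlocking CPU malfunctions}; {Axle counter faulted, Backup bond wire degraded, Main cable failed, North insulated joint fails, Reserve track relay faulted, Signal lamp malfunctions, Standby power supply is out, Track relay 2 stuck}.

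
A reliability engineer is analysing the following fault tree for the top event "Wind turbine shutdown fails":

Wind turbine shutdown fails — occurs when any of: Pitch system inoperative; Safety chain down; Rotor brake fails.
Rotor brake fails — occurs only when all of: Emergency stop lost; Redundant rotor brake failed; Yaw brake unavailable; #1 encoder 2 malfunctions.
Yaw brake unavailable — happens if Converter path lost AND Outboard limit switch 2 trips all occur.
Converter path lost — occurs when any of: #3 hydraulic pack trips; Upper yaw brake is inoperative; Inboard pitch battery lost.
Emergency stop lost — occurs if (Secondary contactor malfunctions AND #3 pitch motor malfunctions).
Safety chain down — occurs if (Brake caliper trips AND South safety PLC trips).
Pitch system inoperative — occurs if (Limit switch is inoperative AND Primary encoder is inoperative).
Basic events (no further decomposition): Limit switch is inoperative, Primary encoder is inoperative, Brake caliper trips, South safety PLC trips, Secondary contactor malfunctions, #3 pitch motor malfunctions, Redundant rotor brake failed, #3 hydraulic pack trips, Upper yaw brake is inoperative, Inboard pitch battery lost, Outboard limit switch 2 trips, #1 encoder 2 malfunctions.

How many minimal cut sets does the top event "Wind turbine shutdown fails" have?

5

Pitch system inoperative [AND]: one cut set from each child combined → 1 × 1 = 1 cut set(s).
Safety chain down [AND]: one cut set from each child combined → 1 × 1 = 1 cut set(s).
Emergency stop lost [AND]: one cut set from each child combined → 1 × 1 = 1 cut set(s).
Converter path lost [OR]: union of children's cut sets → 3 cut set(s).
Yaw brake unavailable [AND]: one cut set from each child combined → 3 × 1 = 3 cut set(s).
Rotor brake fails [AND]: one cut set from each child combined → 1 × 1 × 3 × 1 = 3 cut set(s).
Wind turbine shutdown fails [OR]: union of children's cut sets → 5 cut set(s).
Minimal cut sets: {Limit switch is inoperative, Primary encoder is inoperative}; {Brake caliper trips, South safety PLC trips}; {#1 encoder 2 malfunctions, #3 hydraulic pack trips, #3 pitch motor malfunctions, Outboard limit switch 2 trips, Redundant rotor brake failed, Secondary contactor malfunctions}; {#1 encoder 2 malfunctions, #3 pitch motor malfunctions, Outboard limit switch 2 trips, Redundant rotor brake failed, Secondary contactor malfunctions, Upper yaw brake is inoperative}; {#1 encoder 2 malfunctions, #3 pitch motor malfunctions, Inboard pitch battery lost, Outboard limit switch 2 trips, Redundant rotor brake failed, Secondary contactor malfunctions}.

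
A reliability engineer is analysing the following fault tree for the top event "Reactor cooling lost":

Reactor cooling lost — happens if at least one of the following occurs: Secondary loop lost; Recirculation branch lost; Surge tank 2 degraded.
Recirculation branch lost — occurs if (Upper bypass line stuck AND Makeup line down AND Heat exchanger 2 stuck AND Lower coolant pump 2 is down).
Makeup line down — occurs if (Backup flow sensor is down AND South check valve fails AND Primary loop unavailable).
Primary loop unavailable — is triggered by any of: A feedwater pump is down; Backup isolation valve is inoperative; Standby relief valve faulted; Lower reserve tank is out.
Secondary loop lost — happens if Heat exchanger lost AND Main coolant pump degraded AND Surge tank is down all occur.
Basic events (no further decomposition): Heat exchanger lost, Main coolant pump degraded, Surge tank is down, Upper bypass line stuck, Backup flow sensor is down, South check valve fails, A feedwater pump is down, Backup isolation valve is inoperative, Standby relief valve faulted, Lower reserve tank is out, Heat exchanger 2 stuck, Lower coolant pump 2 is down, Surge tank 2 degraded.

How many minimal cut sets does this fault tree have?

Secondary loop lost [AND]: one cut set from each child combined → 1 × 1 × 1 = 1 cut set(s).
Primary loop unavailable [OR]: union of children's cut sets → 4 cut set(s).
Makeup line down [AND]: one cut set from each child combined → 1 × 1 × 4 = 4 cut set(s).
Recirculation branch lost [AND]: one cut set from each child combined → 1 × 4 × 1 × 1 = 4 cut set(s).
Reactor cooling lost [OR]: union of children's cut sets → 6 cut set(s).
Minimal cut sets: {Heat exchanger lost, Main coolant pump degraded, Surge tank is down}; {A feedwater pump is down, Backup flow sensor is down, Heat exchanger 2 stuck, Lower coolant pump 2 is down, South check valve fails, Upper bypass line stuck}; {Backup flow sensor is down, Backup isolation valve is inoperative, Heat exchanger 2 stuck, Lower coolant pump 2 is down, South check valve fails, Upper bypass line stuck}; {Backup flow sensor is down, Heat exchanger 2 stuck, Lower coolant pump 2 is down, South check valve fails, Standby relief valve faulted, Upper bypass line stuck}; {Backup flow sensor is down, Heat exchanger 2 stuck, Lower coolant pump 2 is down, Lower reserve tank is out, South check valve fails, Upper bypass line stuck}; {Surge tank 2 degraded}.

6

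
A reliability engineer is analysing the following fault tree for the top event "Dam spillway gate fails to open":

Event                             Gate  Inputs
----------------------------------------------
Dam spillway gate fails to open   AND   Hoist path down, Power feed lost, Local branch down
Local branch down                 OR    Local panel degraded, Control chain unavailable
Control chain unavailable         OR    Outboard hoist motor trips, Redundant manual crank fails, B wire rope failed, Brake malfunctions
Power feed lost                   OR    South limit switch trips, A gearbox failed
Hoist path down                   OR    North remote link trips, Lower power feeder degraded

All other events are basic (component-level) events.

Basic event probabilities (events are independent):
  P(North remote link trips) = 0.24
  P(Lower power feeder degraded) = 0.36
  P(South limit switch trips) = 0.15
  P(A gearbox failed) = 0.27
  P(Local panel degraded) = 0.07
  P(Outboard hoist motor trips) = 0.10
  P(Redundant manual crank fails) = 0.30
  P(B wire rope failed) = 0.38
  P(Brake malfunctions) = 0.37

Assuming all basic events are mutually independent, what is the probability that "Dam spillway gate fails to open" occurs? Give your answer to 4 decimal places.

0.1503

P(Hoist path down) [OR] = 1 − (1−0.24) × (1−0.36) = 0.513600
P(Power feed lost) [OR] = 1 − (1−0.15) × (1−0.27) = 0.379500
P(Control chain unavailable) [OR] = 1 − (1−0.10) × (1−0.30) × (1−0.38) × (1−0.37) = 0.753922
P(Local branch down) [OR] = 1 − (1−0.07) × (1−0.753922) = 0.771147
P(Dam spillway gate fails to open) [AND] = 0.513600 × 0.379500 × 0.771147 = 0.150305
Rounded to 4 decimal places: P(Dam spillway gate fails to open) ≈ 0.1503.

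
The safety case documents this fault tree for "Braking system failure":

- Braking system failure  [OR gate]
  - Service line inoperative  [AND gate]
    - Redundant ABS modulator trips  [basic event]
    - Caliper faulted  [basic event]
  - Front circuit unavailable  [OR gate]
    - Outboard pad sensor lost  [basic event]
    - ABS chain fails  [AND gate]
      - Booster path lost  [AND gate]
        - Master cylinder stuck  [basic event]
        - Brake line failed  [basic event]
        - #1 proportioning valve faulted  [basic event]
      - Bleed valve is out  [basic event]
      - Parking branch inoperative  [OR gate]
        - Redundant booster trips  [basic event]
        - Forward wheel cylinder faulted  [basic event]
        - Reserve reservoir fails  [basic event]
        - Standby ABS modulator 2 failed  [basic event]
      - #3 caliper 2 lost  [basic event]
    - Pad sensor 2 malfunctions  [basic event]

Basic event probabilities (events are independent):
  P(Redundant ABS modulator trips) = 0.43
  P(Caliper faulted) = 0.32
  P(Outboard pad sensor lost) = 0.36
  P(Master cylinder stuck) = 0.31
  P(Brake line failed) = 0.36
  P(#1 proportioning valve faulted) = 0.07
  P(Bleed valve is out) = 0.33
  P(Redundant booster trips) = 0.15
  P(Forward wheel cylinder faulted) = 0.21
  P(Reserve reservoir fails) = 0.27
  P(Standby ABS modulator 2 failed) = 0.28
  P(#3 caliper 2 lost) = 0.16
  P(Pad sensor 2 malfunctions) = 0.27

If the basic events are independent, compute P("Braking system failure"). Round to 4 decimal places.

0.5972

P(Service line inoperative) [AND] = 0.43 × 0.32 = 0.137600
P(Booster path lost) [AND] = 0.31 × 0.36 × 0.07 = 0.007812
P(Parking branch inoperative) [OR] = 1 − (1−0.15) × (1−0.21) × (1−0.27) × (1−0.28) = 0.647060
P(ABS chain fails) [AND] = 0.007812 × 0.33 × 0.647060 × 0.16 = 0.000267
P(Front circuit unavailable) [OR] = 1 − (1−0.36) × (1−0.000267) × (1−0.27) = 0.532925
P(Braking system failure) [OR] = 1 − (1−0.137600) × (1−0.532925) = 0.597195
Rounded to 4 decimal places: P(Braking system failure) ≈ 0.5972.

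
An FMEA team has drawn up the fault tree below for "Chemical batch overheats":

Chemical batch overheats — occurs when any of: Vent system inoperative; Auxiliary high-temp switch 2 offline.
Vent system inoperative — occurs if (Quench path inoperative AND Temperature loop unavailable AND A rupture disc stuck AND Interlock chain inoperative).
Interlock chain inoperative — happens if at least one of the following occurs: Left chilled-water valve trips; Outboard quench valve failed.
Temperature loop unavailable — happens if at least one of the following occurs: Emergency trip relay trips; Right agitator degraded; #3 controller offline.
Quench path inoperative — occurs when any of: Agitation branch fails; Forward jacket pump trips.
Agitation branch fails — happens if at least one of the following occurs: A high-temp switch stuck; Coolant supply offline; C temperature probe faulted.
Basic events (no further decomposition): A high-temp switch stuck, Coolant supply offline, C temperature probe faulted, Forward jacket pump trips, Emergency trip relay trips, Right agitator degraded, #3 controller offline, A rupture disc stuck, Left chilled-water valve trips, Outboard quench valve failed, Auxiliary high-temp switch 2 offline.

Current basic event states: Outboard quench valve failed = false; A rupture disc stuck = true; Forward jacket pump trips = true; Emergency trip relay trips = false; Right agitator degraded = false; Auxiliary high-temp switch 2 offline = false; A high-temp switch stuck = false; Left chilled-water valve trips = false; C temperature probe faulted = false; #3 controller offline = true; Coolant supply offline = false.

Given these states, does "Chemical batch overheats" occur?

No

Agitation branch fails [OR]: A high-temp switch stuck=not, Coolant supply offline=not, C temperature probe faulted=not → no input occurs → does not occur.
Quench path inoperative [OR]: Agitation branch fails=not, Forward jacket pump trips=occurs → at least one input occurs → occurs.
Temperature loop unavailable [OR]: Emergency trip relay trips=not, Right agitator degraded=not, #3 controller offline=occurs → at least one input occurs → occurs.
Interlock chain inoperative [OR]: Left chilled-water valve trips=not, Outboard quench valve failed=not → no input occurs → does not occur.
Vent system inoperative [AND]: Quench path inoperative=occurs, Temperature loop unavailable=occurs, A rupture disc stuck=occurs, Interlock chain inoperative=not → not all inputs occur → does not occur.
Chemical batch overheats [OR]: Vent system inoperative=not, Auxiliary high-temp switch 2 offline=not → no input occurs → does not occur.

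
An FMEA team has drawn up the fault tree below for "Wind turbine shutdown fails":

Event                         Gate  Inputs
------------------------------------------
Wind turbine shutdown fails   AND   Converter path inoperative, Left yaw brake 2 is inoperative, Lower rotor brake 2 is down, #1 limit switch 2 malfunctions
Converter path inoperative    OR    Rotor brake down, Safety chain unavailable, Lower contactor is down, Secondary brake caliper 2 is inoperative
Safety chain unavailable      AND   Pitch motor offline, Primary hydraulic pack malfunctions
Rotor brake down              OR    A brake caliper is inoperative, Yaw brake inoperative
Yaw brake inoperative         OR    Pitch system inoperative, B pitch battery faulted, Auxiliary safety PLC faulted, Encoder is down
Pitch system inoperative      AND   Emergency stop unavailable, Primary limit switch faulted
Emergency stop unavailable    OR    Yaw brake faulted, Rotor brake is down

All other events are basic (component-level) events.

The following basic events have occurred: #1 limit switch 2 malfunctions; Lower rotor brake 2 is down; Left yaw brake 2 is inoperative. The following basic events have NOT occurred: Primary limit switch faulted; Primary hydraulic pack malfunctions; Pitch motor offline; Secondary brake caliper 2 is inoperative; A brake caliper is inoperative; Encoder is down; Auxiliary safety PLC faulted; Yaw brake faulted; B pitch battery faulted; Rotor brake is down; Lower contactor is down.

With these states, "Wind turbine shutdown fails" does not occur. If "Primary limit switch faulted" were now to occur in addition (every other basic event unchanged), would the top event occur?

Counterfactual: set "Primary limit switch faulted" to occurred.
Emergency stop unavailable [OR]: Yaw brake faulted=not, Rotor brake is down=not → no input occurs → does not occur.
Pitch system inoperative [AND]: Emergency stop unavailable=not, Primary limit switch faulted=occurs → not all inputs occur → does not occur.
Yaw brake inoperative [OR]: Pitch system inoperative=not, B pitch battery faulted=not, Auxiliary safety PLC faulted=not, Encoder is down=not → no input occurs → does not occur.
Rotor brake down [OR]: A brake caliper is inoperative=not, Yaw brake inoperative=not → no input occurs → does not occur.
Safety chain unavailable [AND]: Pitch motor offline=not, Primary hydraulic pack malfunctions=not → not all inputs occur → does not occur.
Converter path inoperative [OR]: Rotor brake down=not, Safety chain unavailable=not, Lower contactor is down=not, Secondary brake caliper 2 is inoperative=not → no input occurs → does not occur.
Wind turbine shutdown fails [AND]: Converter path inoperative=not, Left yaw brake 2 is inoperative=occurs, Lower rotor brake 2 is down=occurs, #1 limit switch 2 malfunctions=occurs → not all inputs occur → does not occur.

No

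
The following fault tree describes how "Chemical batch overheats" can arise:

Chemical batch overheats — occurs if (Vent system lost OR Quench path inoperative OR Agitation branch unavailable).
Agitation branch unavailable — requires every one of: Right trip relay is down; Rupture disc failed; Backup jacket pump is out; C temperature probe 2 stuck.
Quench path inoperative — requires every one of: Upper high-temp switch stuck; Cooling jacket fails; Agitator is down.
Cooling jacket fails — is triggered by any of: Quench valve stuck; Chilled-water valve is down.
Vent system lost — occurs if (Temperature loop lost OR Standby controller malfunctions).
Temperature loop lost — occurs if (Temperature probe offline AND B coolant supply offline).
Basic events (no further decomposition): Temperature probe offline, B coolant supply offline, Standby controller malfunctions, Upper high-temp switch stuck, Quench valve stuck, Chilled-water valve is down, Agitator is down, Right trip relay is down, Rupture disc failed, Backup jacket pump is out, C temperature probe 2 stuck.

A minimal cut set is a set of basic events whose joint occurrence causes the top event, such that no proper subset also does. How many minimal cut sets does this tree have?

5

Temperature loop lost [AND]: one cut set from each child combined → 1 × 1 = 1 cut set(s).
Vent system lost [OR]: union of children's cut sets → 2 cut set(s).
Cooling jacket fails [OR]: union of children's cut sets → 2 cut set(s).
Quench path inoperative [AND]: one cut set from each child combined → 1 × 2 × 1 = 2 cut set(s).
Agitation branch unavailable [AND]: one cut set from each child combined → 1 × 1 × 1 × 1 = 1 cut set(s).
Chemical batch overheats [OR]: union of children's cut sets → 5 cut set(s).
Minimal cut sets: {B coolant supply offline, Temperature probe offline}; {Standby controller malfunctions}; {Agitator is down, Quench valve stuck, Upper high-temp switch stuck}; {Agitator is down, Chilled-water valve is down, Upper high-temp switch stuck}; {Backup jacket pump is out, C temperature probe 2 stuck, Right trip relay is down, Rupture disc failed}.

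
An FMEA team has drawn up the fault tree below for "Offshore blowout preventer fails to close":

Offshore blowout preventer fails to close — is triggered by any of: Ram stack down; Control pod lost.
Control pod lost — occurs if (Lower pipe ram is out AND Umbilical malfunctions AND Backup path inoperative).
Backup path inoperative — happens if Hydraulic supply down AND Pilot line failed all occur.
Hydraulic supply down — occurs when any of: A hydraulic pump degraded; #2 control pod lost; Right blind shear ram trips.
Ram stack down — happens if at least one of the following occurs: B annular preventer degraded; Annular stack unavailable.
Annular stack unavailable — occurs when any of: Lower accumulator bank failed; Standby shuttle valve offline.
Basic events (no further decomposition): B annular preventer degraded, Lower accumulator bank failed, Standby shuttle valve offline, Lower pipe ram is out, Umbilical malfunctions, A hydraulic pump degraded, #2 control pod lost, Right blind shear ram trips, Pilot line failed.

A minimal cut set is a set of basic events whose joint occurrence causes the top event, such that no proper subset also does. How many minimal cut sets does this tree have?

6

Annular stack unavailable [OR]: union of children's cut sets → 2 cut set(s).
Ram stack down [OR]: union of children's cut sets → 3 cut set(s).
Hydraulic supply down [OR]: union of children's cut sets → 3 cut set(s).
Backup path inoperative [AND]: one cut set from each child combined → 3 × 1 = 3 cut set(s).
Control pod lost [AND]: one cut set from each child combined → 1 × 1 × 3 = 3 cut set(s).
Offshore blowout preventer fails to close [OR]: union of children's cut sets → 6 cut set(s).
Minimal cut sets: {B annular preventer degraded}; {Lower accumulator bank failed}; {Standby shuttle valve offline}; {A hydraulic pump degraded, Lower pipe ram is out, Pilot line failed, Umbilical malfunctions}; {#2 control pod lost, Lower pipe ram is out, Pilot line failed, Umbilical malfunctions}; {Lower pipe ram is out, Pilot line failed, Right blind shear ram trips, Umbilical malfunctions}.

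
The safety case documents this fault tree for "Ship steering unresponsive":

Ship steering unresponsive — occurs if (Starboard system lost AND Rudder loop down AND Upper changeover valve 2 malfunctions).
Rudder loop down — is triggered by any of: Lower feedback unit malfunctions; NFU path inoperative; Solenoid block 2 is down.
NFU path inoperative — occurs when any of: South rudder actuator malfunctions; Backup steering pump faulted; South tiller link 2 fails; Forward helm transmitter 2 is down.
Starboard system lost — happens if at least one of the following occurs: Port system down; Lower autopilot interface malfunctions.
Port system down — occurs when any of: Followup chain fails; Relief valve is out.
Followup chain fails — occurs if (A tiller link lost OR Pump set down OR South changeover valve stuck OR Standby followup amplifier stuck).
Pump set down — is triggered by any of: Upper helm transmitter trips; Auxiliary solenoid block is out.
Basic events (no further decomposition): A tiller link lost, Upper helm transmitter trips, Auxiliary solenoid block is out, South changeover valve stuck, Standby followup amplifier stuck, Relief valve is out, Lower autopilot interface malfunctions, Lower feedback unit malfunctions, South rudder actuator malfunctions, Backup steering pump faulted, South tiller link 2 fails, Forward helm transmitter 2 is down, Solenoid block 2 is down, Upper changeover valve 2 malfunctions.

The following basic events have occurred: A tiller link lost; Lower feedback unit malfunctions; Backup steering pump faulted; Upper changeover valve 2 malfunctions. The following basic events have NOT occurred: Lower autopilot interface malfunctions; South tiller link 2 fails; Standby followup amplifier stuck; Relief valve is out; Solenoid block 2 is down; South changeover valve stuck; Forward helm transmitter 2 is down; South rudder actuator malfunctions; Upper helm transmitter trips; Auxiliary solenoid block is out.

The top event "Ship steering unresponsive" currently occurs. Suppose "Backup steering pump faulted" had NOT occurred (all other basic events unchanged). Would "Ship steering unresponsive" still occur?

Yes

Counterfactual: set "Backup steering pump faulted" to not occurred.
Pump set down [OR]: Upper helm transmitter trips=not, Auxiliary solenoid block is out=not → no input occurs → does not occur.
Followup chain fails [OR]: A tiller link lost=occurs, Pump set down=not, South changeover valve stuck=not, Standby followup amplifier stuck=not → at least one input occurs → occurs.
Port system down [OR]: Followup chain fails=occurs, Relief valve is out=not → at least one input occurs → occurs.
Starboard system lost [OR]: Port system down=occurs, Lower autopilot interface malfunctions=not → at least one input occurs → occurs.
NFU path inoperative [OR]: South rudder actuator malfunctions=not, Backup steering pump faulted=not, South tiller link 2 fails=not, Forward helm transmitter 2 is down=not → no input occurs → does not occur.
Rudder loop down [OR]: Lower feedback unit malfunctions=occurs, NFU path inoperative=not, Solenoid block 2 is down=not → at least one input occurs → occurs.
Ship steering unresponsive [AND]: Starboard system lost=occurs, Rudder loop down=occurs, Upper changeover valve 2 malfunctions=occurs → all inputs occur → occurs.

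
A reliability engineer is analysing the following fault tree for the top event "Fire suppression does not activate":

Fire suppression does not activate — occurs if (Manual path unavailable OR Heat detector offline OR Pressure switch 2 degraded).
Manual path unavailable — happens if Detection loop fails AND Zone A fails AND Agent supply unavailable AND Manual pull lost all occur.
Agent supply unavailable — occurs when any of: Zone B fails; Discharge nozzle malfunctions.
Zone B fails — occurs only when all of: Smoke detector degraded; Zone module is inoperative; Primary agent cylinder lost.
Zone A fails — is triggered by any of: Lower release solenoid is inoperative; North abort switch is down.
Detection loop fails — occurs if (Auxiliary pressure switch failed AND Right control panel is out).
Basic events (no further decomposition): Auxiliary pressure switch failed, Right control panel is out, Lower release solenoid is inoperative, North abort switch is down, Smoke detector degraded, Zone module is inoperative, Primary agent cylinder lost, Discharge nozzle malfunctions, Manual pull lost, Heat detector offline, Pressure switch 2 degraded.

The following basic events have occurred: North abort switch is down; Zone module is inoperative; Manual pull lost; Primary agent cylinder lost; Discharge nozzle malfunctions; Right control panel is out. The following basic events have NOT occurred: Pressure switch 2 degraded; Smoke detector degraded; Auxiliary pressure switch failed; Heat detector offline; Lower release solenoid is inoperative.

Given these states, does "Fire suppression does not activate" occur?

Detection loop fails [AND]: Auxiliary pressure switch failed=not, Right control panel is out=occurs → not all inputs occur → does not occur.
Zone A fails [OR]: Lower release solenoid is inoperative=not, North abort switch is down=occurs → at least one input occurs → occurs.
Zone B fails [AND]: Smoke detector degraded=not, Zone module is inoperative=occurs, Primary agent cylinder lost=occurs → not all inputs occur → does not occur.
Agent supply unavailable [OR]: Zone B fails=not, Discharge nozzle malfunctions=occurs → at least one input occurs → occurs.
Manual path unavailable [AND]: Detection loop fails=not, Zone A fails=occurs, Agent supply unavailable=occurs, Manual pull lost=occurs → not all inputs occur → does not occur.
Fire suppression does not activate [OR]: Manual path unavailable=not, Heat detector offline=not, Pressure switch 2 degraded=not → no input occurs → does not occur.

No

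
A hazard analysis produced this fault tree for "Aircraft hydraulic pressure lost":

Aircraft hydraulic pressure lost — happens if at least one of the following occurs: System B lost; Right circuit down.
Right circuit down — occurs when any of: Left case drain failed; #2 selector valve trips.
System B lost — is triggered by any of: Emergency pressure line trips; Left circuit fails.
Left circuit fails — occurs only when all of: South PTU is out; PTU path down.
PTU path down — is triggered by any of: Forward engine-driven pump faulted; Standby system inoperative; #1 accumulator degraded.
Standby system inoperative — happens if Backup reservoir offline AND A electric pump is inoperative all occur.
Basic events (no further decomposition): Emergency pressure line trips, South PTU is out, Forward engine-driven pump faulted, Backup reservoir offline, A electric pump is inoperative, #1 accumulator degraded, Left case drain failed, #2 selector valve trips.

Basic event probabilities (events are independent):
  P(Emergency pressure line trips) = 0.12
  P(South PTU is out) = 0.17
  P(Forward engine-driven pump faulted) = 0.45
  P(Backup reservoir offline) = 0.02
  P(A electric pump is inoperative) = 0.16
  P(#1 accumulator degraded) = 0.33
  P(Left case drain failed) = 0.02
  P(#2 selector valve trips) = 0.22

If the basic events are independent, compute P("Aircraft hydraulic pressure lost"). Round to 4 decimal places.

0.3997

P(Standby system inoperative) [AND] = 0.02 × 0.16 = 0.003200
P(PTU path down) [OR] = 1 − (1−0.45) × (1−0.003200) × (1−0.33) = 0.632679
P(Left circuit fails) [AND] = 0.17 × 0.632679 = 0.107555
P(System B lost) [OR] = 1 − (1−0.12) × (1−0.107555) = 0.214648
P(Right circuit down) [OR] = 1 − (1−0.02) × (1−0.22) = 0.235600
P(Aircraft hydraulic pressure lost) [OR] = 1 − (1−0.214648) × (1−0.235600) = 0.399677
Rounded to 4 decimal places: P(Aircraft hydraulic pressure lost) ≈ 0.3997.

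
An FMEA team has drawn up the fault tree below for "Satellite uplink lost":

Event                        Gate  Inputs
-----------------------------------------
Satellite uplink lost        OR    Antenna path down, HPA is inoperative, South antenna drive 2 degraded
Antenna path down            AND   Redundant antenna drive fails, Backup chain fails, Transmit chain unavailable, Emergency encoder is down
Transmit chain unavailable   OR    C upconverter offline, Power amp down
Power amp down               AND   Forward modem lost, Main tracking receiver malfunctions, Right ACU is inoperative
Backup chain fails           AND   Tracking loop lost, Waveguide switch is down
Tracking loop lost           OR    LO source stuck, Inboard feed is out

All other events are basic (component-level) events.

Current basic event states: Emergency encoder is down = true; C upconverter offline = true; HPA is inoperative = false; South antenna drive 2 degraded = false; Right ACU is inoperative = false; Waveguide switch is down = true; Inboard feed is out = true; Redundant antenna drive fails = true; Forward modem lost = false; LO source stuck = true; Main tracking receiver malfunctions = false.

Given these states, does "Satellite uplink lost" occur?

Tracking loop lost [OR]: LO source stuck=occurs, Inboard feed is out=occurs → at least one input occurs → occurs.
Backup chain fails [AND]: Tracking loop lost=occurs, Waveguide switch is down=occurs → all inputs occur → occurs.
Power amp down [AND]: Forward modem lost=not, Main tracking receiver malfunctions=not, Right ACU is inoperative=not → not all inputs occur → does not occur.
Transmit chain unavailable [OR]: C upconverter offline=occurs, Power amp down=not → at least one input occurs → occurs.
Antenna path down [AND]: Redundant antenna drive fails=occurs, Backup chain fails=occurs, Transmit chain unavailable=occurs, Emergency encoder is down=occurs → all inputs occur → occurs.
Satellite uplink lost [OR]: Antenna path down=occurs, HPA is inoperative=not, South antenna drive 2 degraded=not → at least one input occurs → occurs.

Yes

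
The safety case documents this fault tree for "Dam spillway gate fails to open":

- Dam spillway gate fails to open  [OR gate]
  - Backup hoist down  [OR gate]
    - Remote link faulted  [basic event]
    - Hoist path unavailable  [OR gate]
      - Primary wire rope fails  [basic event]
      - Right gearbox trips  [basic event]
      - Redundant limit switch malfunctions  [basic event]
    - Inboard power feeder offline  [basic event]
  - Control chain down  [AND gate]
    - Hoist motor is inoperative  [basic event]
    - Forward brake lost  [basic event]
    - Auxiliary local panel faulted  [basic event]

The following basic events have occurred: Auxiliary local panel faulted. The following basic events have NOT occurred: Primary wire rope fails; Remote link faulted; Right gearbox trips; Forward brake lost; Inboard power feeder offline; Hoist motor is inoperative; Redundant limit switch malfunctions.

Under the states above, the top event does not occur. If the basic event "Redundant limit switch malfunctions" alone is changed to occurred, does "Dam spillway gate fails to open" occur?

Yes

Counterfactual: set "Redundant limit switch malfunctions" to occurred.
Hoist path unavailable [OR]: Primary wire rope fails=not, Right gearbox trips=not, Redundant limit switch malfunctions=occurs → at least one input occurs → occurs.
Backup hoist down [OR]: Remote link faulted=not, Hoist path unavailable=occurs, Inboard power feeder offline=not → at least one input occurs → occurs.
Control chain down [AND]: Hoist motor is inoperative=not, Forward brake lost=not, Auxiliary local panel faulted=occurs → not all inputs occur → does not occur.
Dam spillway gate fails to open [OR]: Backup hoist down=occurs, Control chain down=not → at least one input occurs → occurs.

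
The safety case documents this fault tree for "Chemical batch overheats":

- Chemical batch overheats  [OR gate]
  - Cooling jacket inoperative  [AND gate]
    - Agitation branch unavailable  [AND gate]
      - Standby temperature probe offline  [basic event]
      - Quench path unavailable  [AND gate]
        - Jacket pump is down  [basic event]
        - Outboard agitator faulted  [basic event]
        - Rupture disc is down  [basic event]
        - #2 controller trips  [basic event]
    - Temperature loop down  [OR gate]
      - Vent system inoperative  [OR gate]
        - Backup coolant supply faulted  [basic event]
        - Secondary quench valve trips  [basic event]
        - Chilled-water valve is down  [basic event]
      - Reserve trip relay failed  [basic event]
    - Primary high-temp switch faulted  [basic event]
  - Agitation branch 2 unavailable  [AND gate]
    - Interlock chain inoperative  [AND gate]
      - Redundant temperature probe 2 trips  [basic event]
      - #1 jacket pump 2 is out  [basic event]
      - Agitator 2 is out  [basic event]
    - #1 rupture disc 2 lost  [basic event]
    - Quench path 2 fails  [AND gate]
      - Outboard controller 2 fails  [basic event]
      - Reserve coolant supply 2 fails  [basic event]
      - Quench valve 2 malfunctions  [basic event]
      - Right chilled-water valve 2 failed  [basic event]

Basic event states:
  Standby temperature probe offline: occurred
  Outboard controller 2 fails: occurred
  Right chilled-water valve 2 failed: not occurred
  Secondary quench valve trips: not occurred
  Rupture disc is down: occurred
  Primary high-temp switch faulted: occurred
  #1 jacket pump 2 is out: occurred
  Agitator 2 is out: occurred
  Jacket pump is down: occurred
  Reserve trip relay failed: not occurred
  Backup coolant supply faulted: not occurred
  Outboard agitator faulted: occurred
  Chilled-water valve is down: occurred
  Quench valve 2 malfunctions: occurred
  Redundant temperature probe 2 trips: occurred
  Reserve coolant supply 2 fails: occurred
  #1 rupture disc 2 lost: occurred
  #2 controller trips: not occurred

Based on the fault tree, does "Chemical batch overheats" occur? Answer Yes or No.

Quench path unavailable [AND]: Jacket pump is down=occurs, Outboard agitator faulted=occurs, Rupture disc is down=occurs, #2 controller trips=not → not all inputs occur → does not occur.
Agitation branch unavailable [AND]: Standby temperature probe offline=occurs, Quench path unavailable=not → not all inputs occur → does not occur.
Vent system inoperative [OR]: Backup coolant supply faulted=not, Secondary quench valve trips=not, Chilled-water valve is down=occurs → at least one input occurs → occurs.
Temperature loop down [OR]: Vent system inoperative=occurs, Reserve trip relay failed=not → at least one input occurs → occurs.
Cooling jacket inoperative [AND]: Agitation branch unavailable=not, Temperature loop down=occurs, Primary high-temp switch faulted=occurs → not all inputs occur → does not occur.
Interlock chain inoperative [AND]: Redundant temperature probe 2 trips=occurs, #1 jacket pump 2 is out=occurs, Agitator 2 is out=occurs → all inputs occur → occurs.
Quench path 2 fails [AND]: Outboard controller 2 fails=occurs, Reserve coolant supply 2 fails=occurs, Quench valve 2 malfunctions=occurs, Right chilled-water valve 2 failed=not → not all inputs occur → does not occur.
Agitation branch 2 unavailable [AND]: Interlock chain inoperative=occurs, #1 rupture disc 2 lost=occurs, Quench path 2 fails=not → not all inputs occur → does not occur.
Chemical batch overheats [OR]: Cooling jacket inoperative=not, Agitation branch 2 unavailable=not → no input occurs → does not occur.

No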